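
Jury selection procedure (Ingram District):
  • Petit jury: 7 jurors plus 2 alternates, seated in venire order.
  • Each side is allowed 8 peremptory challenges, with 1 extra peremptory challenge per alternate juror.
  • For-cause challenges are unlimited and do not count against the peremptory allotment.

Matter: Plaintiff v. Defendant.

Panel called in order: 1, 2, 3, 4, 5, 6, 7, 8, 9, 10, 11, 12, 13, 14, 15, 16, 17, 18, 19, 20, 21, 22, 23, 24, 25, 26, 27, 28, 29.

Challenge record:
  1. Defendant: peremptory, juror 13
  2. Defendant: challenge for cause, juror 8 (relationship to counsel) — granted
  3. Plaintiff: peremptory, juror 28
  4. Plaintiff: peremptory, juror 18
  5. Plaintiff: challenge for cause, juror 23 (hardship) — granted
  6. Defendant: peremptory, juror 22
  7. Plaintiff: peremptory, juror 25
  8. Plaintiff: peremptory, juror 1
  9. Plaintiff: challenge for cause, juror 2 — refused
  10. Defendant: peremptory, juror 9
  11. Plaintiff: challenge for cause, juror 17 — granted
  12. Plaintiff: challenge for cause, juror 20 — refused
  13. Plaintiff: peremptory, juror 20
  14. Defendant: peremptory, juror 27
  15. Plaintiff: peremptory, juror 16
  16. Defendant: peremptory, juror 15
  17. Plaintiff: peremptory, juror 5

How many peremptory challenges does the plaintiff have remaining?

Plaintiff allotment: 8 base + 1 × 2 alternates = 10.
Plaintiff peremptories used: #28, #18, #25, #1, #20, #16, #5 — 7 (for-cause on #23, #2, #17, #20 don't count).
Remaining: 10 − 7 = 3.

3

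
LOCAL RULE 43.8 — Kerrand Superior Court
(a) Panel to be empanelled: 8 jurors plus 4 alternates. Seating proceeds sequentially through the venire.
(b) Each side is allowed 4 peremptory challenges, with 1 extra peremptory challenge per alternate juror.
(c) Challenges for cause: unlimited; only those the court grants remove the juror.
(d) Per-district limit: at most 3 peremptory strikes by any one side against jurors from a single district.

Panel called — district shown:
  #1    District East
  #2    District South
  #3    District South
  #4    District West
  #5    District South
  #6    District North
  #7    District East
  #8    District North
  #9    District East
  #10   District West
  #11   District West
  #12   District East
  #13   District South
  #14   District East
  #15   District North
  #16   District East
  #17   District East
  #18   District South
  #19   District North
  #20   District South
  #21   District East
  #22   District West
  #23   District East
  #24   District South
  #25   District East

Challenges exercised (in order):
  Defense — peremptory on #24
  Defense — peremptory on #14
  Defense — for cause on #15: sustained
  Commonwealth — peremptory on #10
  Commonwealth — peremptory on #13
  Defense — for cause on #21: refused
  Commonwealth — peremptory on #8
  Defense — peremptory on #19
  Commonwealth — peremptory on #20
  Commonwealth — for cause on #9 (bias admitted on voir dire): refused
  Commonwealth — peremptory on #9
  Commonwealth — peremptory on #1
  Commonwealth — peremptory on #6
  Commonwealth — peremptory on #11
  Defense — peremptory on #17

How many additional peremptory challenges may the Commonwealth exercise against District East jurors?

Commonwealth peremptories so far: #10, #13, #8, #20, #9, #1, #6, #11 — 8 of 8 used, 0 left overall.
Against District East: #9, #1 — 2 used; per-district cap 3 leaves 1.
Binding limit: min(0, 1) = 0.

0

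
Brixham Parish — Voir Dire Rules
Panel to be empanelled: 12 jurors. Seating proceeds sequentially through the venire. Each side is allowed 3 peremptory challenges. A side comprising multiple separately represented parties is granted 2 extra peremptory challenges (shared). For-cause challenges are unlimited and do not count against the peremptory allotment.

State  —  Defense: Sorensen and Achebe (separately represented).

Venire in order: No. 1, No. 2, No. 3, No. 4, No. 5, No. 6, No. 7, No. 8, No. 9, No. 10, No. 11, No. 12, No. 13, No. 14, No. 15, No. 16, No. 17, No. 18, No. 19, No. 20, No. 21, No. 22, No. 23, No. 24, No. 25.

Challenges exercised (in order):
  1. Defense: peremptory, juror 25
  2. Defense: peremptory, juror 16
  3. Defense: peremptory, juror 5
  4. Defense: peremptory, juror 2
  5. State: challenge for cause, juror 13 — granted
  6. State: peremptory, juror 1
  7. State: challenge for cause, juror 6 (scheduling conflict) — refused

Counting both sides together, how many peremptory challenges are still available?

3

State allotment: 3. Defense allotment: 3 base + 2 multi-party = 5.
State peremptories used: #1 — 1 (for-cause on #13, #6 don't count).
Defense peremptories used: #25, #16, #5, #2 — 4.
Remaining: (3 − 1) + (5 − 4) = 3.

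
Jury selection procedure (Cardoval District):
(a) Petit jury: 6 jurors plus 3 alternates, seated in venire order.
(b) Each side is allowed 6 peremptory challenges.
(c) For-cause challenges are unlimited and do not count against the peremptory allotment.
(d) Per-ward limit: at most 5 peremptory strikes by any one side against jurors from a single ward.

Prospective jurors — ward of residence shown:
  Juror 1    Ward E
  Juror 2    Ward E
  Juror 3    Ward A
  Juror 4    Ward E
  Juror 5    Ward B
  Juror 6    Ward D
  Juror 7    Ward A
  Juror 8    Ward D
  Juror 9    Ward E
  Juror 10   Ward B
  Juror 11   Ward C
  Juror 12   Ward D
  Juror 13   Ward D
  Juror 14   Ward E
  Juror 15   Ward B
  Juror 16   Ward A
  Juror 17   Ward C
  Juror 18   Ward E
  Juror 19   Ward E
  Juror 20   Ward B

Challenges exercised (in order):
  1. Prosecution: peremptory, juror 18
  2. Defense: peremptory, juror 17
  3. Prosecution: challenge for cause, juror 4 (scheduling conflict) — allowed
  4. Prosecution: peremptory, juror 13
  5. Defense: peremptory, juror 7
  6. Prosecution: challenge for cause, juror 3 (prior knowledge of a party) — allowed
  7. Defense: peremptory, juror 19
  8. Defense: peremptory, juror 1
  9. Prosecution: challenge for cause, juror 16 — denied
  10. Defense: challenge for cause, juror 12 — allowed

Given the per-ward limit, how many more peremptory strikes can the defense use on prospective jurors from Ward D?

2

Defense peremptories so far: #17, #7, #19, #1 — 4 of 6 used, 2 left overall.
Against Ward D: none yet — per-ward cap 5 leaves 5.
Binding limit: min(2, 5) = 2.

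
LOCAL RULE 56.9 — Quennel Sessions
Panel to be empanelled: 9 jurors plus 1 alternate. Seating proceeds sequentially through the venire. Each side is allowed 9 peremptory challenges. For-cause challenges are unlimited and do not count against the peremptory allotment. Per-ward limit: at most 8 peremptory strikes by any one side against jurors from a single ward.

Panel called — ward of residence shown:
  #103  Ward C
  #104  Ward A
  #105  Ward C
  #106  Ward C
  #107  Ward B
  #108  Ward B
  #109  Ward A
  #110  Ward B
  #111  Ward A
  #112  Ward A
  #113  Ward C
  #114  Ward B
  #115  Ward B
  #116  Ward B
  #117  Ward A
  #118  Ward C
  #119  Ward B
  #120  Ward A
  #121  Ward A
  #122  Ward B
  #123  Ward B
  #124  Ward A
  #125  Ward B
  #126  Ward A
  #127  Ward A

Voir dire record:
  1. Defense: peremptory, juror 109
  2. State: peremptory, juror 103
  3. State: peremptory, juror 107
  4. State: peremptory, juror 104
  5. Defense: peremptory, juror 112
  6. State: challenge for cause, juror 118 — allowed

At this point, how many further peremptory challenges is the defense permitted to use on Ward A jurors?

Defense peremptories so far: #109, #112 — 2 of 9 used, 7 left overall.
Against Ward A: #109, #112 — 2 used; per-ward cap 8 leaves 6.
Binding limit: min(7, 6) = 6.

6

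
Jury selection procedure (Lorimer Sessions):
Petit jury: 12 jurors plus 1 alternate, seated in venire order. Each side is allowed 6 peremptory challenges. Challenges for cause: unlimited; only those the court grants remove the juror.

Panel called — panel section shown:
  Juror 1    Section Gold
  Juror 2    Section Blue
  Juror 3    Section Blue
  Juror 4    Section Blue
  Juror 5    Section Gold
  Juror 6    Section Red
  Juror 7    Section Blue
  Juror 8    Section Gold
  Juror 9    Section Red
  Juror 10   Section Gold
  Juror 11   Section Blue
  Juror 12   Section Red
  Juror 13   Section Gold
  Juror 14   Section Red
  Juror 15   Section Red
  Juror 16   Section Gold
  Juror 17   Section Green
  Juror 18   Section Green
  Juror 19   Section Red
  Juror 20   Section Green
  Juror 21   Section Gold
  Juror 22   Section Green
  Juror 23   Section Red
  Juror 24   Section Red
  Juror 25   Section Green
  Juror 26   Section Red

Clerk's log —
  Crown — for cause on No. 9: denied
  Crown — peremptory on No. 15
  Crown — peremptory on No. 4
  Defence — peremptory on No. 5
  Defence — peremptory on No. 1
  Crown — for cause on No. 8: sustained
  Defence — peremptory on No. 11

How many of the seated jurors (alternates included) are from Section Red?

5

Removed: #1, #4, #5, #8, #11, #15.
Seated (13 incl. alternates): #2, #3, #6, #7, #9, #10, #12, #13, #14, #16, #17, #18, #19.
Of those, in Section Red: #6, #9, #12, #14, #19 → 5.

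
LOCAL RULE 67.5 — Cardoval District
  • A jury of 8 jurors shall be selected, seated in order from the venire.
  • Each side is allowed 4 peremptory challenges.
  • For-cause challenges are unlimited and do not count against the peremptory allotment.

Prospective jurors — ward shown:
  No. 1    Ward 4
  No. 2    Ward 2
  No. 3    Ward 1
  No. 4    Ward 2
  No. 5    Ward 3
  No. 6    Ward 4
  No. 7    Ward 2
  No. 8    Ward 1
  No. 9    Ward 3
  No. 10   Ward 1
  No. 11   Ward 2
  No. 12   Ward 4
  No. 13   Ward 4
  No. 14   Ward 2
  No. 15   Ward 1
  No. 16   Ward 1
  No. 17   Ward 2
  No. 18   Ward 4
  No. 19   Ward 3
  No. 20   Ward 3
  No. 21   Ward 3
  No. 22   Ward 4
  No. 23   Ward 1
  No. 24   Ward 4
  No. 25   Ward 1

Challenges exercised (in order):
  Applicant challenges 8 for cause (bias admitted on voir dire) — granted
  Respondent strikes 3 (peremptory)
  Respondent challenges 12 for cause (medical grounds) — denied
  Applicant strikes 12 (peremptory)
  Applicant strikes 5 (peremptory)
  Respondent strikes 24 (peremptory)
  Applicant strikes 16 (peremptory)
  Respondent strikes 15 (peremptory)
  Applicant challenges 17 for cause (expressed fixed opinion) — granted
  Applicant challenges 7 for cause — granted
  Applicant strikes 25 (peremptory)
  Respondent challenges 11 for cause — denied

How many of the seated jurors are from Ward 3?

Removed: #3, #5, #7, #8, #12, #15, #16, #17, #24, #25.
Seated jurors 1–8: #1, #2, #4, #6, #9, #10, #11, #13.
Of those, in Ward 3: #9 → 1.

1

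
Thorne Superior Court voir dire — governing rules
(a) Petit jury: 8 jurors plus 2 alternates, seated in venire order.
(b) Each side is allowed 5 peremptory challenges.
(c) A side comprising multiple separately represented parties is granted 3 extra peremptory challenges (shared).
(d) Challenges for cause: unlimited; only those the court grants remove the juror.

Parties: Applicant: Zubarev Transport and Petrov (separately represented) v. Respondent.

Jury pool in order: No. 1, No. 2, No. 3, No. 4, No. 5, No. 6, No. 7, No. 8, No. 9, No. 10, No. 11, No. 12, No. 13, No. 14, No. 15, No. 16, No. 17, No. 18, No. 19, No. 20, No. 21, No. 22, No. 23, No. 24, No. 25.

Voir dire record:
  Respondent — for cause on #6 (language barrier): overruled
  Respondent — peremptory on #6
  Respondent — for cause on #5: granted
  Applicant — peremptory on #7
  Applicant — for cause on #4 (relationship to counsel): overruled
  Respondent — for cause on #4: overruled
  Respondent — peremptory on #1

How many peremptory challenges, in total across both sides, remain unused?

Applicant allotment: 5 base + 3 multi-party = 8. Respondent allotment: 5.
Applicant peremptories used: #7 — 1 (the for-cause on #4 doesn't count).
Respondent peremptories used: #6, #1 — 2 (for-cause on #6, #5, #4 don't count).
Remaining: (8 − 1) + (5 − 2) = 10.

10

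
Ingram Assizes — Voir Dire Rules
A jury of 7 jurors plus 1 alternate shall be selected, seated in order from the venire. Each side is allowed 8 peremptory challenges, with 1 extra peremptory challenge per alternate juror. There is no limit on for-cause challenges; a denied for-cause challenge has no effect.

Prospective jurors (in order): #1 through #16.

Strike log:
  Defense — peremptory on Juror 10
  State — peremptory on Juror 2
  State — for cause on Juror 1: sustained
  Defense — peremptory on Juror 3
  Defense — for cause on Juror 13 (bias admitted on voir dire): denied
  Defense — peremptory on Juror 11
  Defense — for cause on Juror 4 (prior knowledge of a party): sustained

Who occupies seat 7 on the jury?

Removed: #1, #2, #3, #4, #10, #11. (#13 stays — for-cause denied.)
Seating in order: seats 1–7 → #5, #6, #7, #8, #9, #12, #13; alternates → #14.
So seat 7 is #13.

13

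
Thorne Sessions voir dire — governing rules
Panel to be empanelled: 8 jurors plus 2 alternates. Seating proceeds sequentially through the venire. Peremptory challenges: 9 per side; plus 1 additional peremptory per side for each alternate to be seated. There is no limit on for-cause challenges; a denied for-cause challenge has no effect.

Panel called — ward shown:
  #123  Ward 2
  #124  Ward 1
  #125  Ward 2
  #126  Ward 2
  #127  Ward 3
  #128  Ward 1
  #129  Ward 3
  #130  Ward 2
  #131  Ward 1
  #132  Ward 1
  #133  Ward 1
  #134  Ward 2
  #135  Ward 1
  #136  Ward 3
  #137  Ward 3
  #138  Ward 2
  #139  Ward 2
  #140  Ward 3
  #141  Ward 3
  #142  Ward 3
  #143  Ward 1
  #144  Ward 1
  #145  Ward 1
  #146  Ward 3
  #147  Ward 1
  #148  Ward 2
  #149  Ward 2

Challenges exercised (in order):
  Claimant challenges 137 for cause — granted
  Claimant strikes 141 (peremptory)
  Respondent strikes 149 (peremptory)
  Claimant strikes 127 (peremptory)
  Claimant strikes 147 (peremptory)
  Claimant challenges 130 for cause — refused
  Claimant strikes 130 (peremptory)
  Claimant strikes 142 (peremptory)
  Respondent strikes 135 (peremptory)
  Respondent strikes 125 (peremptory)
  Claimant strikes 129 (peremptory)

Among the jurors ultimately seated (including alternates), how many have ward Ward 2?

4

Removed: #125, #127, #129, #130, #135, #137, #141, #142, #147, #149.
Seated (10 incl. alternates): #123, #124, #126, #128, #131, #132, #133, #134, #136, #138.
Of those, in Ward 2: #123, #126, #134, #138 → 4.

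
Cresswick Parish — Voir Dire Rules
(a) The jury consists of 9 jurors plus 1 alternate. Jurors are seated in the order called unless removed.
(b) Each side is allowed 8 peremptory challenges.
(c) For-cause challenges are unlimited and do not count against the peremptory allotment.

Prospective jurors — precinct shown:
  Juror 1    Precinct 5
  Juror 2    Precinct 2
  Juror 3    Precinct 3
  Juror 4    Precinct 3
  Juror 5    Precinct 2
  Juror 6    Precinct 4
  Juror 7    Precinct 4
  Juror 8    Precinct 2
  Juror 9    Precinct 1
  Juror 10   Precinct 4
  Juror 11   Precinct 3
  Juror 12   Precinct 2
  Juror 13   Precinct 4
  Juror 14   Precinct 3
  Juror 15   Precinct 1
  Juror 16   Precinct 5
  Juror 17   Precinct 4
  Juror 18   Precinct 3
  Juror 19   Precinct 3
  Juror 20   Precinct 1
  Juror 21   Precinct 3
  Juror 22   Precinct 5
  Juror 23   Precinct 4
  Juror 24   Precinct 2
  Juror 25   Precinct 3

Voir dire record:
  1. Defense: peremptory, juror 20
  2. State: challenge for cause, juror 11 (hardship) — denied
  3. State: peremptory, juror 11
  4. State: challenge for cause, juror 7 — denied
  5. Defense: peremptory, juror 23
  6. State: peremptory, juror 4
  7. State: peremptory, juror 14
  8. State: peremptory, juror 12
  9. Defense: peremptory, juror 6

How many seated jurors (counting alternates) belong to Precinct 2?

Removed: #4, #6, #11, #12, #14, #20, #23.
Seated (10 incl. alternates): #1, #2, #3, #5, #7, #8, #9, #10, #13, #15.
Of those, in Precinct 2: #2, #5, #8 → 3.

3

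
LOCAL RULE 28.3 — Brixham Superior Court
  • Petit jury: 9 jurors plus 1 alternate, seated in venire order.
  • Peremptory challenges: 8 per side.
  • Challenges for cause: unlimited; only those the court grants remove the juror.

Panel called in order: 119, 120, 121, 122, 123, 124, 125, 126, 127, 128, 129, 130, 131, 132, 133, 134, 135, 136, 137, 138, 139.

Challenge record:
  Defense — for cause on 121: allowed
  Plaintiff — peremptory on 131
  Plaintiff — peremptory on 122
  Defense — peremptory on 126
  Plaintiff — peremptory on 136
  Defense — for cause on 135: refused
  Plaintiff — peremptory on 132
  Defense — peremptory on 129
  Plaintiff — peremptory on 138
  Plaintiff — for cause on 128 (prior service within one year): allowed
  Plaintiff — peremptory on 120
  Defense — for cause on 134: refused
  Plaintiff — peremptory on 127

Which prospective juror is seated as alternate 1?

Removed: #120, #121, #122, #126, #127, #128, #129, #131, #132, #136, #138. (#134, #135 stay — for-cause denied.)
Filling seats in venire order through position 10: #119, #123, #124, #125, #130, #133, #134, #135, #137, #139.
So alternate 1 is #139.

139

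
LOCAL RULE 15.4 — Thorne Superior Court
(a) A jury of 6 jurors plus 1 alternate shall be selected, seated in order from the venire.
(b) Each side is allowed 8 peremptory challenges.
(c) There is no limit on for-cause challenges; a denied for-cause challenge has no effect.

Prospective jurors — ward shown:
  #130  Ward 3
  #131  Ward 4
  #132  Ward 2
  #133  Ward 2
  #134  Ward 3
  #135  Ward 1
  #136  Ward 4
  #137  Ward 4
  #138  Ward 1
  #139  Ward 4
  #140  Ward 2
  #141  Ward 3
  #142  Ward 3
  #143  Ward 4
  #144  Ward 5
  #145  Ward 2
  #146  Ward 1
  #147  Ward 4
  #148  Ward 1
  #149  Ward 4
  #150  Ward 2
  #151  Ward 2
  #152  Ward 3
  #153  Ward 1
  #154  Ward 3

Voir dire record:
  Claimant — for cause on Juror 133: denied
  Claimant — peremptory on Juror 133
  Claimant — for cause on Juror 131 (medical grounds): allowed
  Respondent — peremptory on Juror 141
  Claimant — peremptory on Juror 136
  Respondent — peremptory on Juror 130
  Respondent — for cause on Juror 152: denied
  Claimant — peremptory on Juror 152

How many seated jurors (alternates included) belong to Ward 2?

Removed: #130, #131, #133, #136, #141, #152.
Seated (7 incl. alternates): #132, #134, #135, #137, #138, #139, #140.
Of those, in Ward 2: #132, #140 → 2.

2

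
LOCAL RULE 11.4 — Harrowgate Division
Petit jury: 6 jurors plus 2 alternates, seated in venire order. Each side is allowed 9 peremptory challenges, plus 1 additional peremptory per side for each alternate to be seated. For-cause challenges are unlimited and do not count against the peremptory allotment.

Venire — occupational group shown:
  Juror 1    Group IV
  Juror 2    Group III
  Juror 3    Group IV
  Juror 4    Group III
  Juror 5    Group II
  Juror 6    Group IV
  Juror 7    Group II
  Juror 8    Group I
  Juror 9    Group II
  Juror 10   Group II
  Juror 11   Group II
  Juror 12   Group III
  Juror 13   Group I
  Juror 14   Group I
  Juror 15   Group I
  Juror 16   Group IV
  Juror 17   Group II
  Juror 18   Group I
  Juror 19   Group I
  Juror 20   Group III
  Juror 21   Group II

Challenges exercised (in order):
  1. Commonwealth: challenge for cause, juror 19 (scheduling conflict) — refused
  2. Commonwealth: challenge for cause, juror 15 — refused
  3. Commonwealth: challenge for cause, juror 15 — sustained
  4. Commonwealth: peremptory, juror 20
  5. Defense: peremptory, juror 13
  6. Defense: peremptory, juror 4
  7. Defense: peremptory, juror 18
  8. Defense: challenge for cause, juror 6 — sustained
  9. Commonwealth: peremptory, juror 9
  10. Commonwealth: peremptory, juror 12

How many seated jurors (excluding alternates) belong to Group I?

1

Removed: #4, #6, #9, #12, #13, #15, #18, #20.
Seated jurors 1–6: #1, #2, #3, #5, #7, #8 (alternates #10, #11 not counted).
Of those, in Group I: #8 → 1.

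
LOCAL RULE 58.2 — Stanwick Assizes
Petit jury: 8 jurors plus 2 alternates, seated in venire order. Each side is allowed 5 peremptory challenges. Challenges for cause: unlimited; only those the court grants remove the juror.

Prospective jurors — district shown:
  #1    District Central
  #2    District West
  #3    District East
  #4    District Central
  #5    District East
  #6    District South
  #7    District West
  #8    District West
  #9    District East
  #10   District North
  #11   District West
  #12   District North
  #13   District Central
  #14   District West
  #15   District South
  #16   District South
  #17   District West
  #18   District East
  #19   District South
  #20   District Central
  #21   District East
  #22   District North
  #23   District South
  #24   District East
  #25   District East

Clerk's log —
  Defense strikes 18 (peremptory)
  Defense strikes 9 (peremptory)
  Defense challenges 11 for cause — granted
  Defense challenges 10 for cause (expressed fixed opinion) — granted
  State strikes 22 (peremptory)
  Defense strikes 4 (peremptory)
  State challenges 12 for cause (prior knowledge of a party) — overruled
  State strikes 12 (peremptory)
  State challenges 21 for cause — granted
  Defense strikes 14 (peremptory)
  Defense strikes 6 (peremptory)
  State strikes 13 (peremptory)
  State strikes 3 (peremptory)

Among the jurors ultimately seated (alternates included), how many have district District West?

4

Removed: #3, #4, #6, #9, #10, #11, #12, #13, #14, #18, #21, #22.
Seated (10 incl. alternates): #1, #2, #5, #7, #8, #15, #16, #17, #19, #20.
Of those, in District West: #2, #7, #8, #17 → 4.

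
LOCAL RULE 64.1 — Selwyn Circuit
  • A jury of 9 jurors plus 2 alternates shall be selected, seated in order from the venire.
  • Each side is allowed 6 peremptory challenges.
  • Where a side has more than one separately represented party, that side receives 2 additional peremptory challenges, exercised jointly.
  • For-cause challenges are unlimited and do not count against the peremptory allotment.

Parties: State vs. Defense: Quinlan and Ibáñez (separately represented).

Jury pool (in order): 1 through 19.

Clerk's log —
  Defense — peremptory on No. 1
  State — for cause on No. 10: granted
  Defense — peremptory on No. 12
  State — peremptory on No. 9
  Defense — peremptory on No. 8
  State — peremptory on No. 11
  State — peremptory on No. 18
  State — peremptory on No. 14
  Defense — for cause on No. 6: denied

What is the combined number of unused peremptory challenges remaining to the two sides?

7

State allotment: 6. Defense allotment: 6 base + 2 multi-party = 8.
State peremptories used: #9, #11, #18, #14 — 4 (the for-cause on #10 doesn't count).
Defense peremptories used: #1, #12, #8 — 3 (the for-cause on #6 doesn't count).
Remaining: (6 − 4) + (8 − 3) = 7.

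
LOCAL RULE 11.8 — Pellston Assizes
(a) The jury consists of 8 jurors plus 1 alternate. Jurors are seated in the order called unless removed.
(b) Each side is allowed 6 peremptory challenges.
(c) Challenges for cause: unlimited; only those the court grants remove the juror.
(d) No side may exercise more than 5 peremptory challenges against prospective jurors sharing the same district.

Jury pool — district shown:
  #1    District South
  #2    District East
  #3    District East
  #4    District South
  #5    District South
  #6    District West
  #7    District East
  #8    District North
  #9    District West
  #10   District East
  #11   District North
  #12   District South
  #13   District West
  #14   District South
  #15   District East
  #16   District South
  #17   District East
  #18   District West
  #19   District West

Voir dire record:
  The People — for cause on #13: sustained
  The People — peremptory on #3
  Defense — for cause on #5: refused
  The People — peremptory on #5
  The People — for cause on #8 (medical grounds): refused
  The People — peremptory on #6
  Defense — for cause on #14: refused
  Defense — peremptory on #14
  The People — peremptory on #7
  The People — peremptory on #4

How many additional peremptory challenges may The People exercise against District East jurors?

The People peremptories so far: #3, #5, #6, #7, #4 — 5 of 6 used, 1 left overall.
Against District East: #3, #7 — 2 used; per-district cap 5 leaves 3.
Binding limit: min(1, 3) = 1.

1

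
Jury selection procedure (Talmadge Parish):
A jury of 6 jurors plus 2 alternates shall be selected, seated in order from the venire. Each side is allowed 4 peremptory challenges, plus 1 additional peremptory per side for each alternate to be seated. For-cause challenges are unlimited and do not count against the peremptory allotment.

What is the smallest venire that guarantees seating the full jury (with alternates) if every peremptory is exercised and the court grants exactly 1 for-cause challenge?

Seats to fill: 6 + 2 alternates = 8.
Peremptories: 4 + 1×2 = 6 per side × 2 sides = 12.
For-cause removals: 1.
Minimum venire: 8 + 12 + 1 = 21.

21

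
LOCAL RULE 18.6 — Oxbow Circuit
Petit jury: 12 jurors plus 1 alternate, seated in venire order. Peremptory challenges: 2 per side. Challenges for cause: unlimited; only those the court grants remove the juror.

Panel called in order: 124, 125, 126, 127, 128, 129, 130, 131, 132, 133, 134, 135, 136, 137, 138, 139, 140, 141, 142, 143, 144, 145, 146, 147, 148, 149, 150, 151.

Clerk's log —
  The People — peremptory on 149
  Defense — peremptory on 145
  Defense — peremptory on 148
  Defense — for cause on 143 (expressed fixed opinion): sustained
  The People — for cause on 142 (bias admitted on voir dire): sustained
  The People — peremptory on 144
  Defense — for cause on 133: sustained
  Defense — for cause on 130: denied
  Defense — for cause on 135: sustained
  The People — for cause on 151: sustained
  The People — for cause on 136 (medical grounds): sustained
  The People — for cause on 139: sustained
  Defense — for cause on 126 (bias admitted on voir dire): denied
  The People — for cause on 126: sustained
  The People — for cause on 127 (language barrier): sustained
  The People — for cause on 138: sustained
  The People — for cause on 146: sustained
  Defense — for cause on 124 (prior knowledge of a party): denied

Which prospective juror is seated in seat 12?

147

Removed: #126, #127, #133, #135, #136, #138, #139, #142, #143, #144, #145, #146, #148, #149, #151. (#124, #130 stay — for-cause denied.)
Seating in order: seats 1–12 → #124, #125, #128, #129, #130, #131, #132, #134, #137, #140, #141, #147; alternates → #150.
So seat 12 is #147.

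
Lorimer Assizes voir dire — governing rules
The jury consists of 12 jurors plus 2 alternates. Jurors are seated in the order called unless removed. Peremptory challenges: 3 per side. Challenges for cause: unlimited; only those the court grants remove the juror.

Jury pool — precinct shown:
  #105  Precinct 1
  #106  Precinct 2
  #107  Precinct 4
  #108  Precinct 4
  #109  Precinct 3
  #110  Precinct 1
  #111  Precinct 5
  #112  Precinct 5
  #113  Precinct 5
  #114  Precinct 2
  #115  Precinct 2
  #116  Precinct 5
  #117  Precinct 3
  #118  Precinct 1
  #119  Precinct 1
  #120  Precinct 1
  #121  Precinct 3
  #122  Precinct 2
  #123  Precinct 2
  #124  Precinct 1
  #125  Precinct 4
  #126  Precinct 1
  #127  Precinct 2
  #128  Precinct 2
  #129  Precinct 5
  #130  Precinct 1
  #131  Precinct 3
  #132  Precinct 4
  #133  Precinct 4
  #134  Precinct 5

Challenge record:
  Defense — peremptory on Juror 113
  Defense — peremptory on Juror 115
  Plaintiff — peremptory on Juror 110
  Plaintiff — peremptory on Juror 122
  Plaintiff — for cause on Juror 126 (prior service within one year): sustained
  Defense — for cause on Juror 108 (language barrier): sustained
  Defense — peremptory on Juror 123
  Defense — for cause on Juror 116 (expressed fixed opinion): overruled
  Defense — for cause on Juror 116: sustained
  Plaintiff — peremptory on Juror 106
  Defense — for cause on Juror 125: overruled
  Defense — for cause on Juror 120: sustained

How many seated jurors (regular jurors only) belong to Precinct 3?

Removed: #106, #108, #110, #113, #115, #116, #120, #122, #123, #126.
Seated jurors 1–12: #105, #107, #109, #111, #112, #114, #117, #118, #119, #121, #124, #125 (alternates #127, #128 not counted).
Of those, in Precinct 3: #109, #117, #121 → 3.

3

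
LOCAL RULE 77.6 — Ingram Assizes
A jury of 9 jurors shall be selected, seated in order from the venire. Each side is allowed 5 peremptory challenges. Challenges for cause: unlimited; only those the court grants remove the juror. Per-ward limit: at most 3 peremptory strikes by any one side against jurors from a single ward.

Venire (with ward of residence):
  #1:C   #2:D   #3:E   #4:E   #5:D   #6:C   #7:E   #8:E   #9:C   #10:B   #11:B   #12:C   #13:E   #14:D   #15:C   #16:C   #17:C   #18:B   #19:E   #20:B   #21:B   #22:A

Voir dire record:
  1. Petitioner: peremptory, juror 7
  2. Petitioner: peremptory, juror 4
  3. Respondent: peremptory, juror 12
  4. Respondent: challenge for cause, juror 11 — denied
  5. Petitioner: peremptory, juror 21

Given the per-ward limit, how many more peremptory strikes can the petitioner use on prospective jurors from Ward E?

1

Petitioner peremptories so far: #7, #4, #21 — 3 of 5 used, 2 left overall.
Against Ward E: #7, #4 — 2 used; per-ward cap 3 leaves 1.
Binding limit: min(2, 1) = 1.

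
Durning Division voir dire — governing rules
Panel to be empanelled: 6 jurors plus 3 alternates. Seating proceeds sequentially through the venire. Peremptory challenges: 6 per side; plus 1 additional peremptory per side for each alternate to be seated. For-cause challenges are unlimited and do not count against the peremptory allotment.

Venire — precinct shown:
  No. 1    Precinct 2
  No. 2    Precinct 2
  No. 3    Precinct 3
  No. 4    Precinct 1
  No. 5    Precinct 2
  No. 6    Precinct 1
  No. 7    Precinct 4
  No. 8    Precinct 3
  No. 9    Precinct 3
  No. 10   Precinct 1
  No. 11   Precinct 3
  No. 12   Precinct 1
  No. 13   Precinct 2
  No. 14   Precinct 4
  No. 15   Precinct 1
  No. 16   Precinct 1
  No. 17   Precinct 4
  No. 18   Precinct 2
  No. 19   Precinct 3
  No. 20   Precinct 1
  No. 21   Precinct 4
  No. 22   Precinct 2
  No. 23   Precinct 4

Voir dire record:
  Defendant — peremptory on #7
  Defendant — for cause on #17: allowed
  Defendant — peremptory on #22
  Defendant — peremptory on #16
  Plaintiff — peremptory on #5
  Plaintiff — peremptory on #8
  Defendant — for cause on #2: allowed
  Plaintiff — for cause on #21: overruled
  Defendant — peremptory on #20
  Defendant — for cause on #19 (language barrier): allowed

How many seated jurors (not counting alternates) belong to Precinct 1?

Removed: #2, #5, #7, #8, #16, #17, #19, #20, #22.
Seated jurors 1–6: #1, #3, #4, #6, #9, #10 (alternates #11, #12, #13 not counted).
Of those, in Precinct 1: #4, #6, #10 → 3.

3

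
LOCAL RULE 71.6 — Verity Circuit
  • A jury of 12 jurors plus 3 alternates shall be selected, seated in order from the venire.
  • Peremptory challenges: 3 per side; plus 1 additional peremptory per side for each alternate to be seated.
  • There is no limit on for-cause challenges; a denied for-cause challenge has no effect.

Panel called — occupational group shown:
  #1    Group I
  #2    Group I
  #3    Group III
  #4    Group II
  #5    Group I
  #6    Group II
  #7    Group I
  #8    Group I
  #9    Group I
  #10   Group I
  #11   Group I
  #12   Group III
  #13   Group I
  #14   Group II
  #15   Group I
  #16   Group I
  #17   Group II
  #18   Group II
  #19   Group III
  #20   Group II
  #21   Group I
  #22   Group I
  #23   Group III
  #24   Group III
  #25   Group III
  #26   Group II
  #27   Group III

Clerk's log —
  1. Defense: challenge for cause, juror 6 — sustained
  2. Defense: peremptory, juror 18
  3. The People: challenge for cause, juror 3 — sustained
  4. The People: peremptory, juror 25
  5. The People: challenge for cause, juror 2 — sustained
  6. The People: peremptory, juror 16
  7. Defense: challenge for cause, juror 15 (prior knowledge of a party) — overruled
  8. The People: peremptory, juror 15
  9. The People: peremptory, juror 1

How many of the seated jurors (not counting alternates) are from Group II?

3

Removed: #1, #2, #3, #6, #15, #16, #18, #25.
Seated jurors 1–12: #4, #5, #7, #8, #9, #10, #11, #12, #13, #14, #17, #19 (alternates #20, #21, #22 not counted).
Of those, in Group II: #4, #14, #17 → 3.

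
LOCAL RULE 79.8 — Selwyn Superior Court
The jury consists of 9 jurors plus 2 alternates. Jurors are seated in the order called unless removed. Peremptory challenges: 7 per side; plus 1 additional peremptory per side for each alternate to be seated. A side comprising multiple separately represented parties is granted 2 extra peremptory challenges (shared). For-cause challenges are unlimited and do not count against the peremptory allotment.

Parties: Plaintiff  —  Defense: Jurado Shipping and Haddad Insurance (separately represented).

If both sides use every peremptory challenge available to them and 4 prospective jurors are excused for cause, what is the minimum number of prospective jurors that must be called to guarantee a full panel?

Seats to fill: 9 + 2 alternates = 11.
Peremptories — Plaintiff: 7 + 1×2 = 9; Defense: 7 + 1×2 + 2 = 11; total 20.
For-cause removals: 4.
Minimum venire: 11 + 20 + 4 = 35.

35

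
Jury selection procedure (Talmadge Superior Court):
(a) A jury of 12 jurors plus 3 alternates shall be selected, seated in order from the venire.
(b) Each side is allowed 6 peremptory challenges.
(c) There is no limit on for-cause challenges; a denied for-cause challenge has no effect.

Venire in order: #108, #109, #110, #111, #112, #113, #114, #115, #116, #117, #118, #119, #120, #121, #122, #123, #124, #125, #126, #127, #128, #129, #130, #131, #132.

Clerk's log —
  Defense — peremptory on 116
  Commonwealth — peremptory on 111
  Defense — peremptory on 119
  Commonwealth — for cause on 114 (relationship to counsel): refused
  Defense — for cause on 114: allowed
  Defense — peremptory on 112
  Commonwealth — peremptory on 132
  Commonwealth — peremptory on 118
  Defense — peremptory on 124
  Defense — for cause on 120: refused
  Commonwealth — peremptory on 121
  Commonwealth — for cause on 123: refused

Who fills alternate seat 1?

128

Removed: #111, #112, #114, #116, #118, #119, #121, #124, #132. (#120, #123 stay — for-cause denied.)
Seating in order: seats 1–12 → #108, #109, #110, #113, #115, #117, #120, #122, #123, #125, #126, #127; alternates → #128, #129, #130.
So alternate 1 is #128.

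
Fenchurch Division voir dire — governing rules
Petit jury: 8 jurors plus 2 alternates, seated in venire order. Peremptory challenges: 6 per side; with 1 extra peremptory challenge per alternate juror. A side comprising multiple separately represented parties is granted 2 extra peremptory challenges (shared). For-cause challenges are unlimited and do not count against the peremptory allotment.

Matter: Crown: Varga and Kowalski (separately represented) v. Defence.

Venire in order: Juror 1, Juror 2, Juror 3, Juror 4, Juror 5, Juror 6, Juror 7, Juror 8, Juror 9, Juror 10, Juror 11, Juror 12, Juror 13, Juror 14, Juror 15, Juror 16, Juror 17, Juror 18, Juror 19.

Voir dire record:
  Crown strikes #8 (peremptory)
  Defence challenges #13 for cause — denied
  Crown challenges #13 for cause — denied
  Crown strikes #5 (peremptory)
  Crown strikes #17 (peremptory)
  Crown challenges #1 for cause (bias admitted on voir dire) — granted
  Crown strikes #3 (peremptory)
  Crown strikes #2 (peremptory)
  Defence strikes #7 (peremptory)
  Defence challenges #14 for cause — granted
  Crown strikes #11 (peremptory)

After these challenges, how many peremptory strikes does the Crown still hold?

4

Crown allotment: 6 base + 1 × 2 alternates + 2 multi-party = 10.
Crown peremptories used: #8, #5, #17, #3, #2, #11 — 6 (for-cause on #13, #1 don't count).
Remaining: 10 − 6 = 4.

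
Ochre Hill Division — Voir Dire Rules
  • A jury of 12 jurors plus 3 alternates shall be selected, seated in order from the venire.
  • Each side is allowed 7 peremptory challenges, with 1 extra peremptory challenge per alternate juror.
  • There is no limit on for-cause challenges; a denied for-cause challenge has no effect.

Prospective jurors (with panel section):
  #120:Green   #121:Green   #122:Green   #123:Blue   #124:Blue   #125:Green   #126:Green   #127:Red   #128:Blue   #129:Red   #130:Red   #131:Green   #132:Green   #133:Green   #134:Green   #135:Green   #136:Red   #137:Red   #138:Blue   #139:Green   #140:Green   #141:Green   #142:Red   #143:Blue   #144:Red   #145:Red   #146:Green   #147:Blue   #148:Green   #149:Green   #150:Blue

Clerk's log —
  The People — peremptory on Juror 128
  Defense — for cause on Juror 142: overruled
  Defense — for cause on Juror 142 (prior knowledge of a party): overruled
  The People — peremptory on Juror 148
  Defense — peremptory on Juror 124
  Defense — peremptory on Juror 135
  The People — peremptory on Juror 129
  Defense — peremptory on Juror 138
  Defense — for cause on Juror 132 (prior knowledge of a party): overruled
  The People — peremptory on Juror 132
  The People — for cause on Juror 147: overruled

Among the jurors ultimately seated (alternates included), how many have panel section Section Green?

Removed: #124, #128, #129, #132, #135, #138, #148.
Seated (15 incl. alternates): #120, #121, #122, #123, #125, #126, #127, #130, #131, #133, #134, #136, #137, #139, #140.
Of those, in Section Green: #120, #121, #122, #125, #126, #131, #133, #134, #139, #140 → 10.

10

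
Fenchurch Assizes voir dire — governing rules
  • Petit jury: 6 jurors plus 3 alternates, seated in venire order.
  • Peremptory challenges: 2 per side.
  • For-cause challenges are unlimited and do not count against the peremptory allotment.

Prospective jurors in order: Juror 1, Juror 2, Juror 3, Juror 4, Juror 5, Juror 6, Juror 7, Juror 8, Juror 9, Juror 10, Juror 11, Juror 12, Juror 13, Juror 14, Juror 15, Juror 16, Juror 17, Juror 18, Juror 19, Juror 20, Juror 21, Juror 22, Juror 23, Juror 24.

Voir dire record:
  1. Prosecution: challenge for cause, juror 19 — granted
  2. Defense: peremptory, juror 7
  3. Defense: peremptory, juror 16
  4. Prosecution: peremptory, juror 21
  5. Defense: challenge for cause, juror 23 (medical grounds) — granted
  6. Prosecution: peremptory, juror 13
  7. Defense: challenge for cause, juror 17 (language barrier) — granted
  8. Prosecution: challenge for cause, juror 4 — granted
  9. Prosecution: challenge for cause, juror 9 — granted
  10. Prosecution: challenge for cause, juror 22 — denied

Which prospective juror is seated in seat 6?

8

Removed: #4, #7, #9, #13, #16, #17, #19, #21, #23. (#22 stays — for-cause denied.)
Seating in order: seats 1–6 → #1, #2, #3, #5, #6, #8; alternates → #10, #11, #12.
So seat 6 is #8.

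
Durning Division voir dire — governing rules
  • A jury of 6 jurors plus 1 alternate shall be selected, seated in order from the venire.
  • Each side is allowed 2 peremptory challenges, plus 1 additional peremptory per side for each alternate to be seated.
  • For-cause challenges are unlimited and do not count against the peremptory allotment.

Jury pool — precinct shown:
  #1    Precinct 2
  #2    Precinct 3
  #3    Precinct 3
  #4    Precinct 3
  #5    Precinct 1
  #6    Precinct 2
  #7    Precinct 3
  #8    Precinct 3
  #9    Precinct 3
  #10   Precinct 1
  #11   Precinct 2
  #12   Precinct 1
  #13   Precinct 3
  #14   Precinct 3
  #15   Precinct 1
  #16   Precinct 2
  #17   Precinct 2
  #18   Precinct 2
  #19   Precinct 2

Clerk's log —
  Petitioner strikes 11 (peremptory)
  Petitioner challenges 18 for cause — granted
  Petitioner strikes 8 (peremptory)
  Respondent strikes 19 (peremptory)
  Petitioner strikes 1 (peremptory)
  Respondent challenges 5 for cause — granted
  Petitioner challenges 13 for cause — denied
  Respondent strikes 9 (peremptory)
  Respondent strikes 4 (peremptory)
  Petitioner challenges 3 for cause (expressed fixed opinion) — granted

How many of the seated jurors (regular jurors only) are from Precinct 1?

2

Removed: #1, #3, #4, #5, #8, #9, #11, #18, #19.
Seated jurors 1–6: #2, #6, #7, #10, #12, #13 (alternates #14 not counted).
Of those, in Precinct 1: #10, #12 → 2.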